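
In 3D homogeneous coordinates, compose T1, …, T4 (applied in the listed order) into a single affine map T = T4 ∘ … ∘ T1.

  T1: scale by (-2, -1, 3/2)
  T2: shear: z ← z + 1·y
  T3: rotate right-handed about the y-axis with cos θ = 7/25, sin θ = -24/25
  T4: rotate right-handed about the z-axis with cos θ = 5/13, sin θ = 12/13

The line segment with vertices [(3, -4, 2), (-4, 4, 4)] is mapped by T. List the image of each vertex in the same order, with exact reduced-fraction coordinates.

T1 scale by (-2, -1, 3/2): (3, -4, 2) → (-6, 4, 3); (-4, 4, 4) → (8, -4, 6)
T2 shear: z ← z + 1·y: (-6, 4, 3) → (-6, 4, 7); (8, -4, 6) → (8, -4, 2)
T3 rotate right-handed about the y-axis with cos θ = 7/25, sin θ = -24/25: (-6, 4, 7) → (-42/5, 4, -19/5); (8, -4, 2) → (8/25, -4, 206/25)
T4 rotate right-handed about the z-axis with cos θ = 5/13, sin θ = 12/13: (-42/5, 4, -19/5) → (-90/13, -404/65, -19/5); (8/25, -4, 206/25) → (248/65, -404/325, 206/25)

image vertices: (-90/13, -404/65, -19/5), (248/65, -404/325, 206/25)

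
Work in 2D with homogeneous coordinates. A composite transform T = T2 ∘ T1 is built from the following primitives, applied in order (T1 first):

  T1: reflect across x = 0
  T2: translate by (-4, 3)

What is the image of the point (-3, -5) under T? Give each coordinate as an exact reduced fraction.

T(p) = (-1, -2)

T1 reflect across x = 0: (-3, -5) → (3, -5)
T2 translate by (-4, 3): (3, -5) → (-1, -2)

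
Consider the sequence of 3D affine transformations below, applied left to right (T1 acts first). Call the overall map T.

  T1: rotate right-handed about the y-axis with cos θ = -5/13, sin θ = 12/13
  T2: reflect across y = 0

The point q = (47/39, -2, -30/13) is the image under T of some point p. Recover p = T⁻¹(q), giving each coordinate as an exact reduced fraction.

T1 = [-5/13 0 12/13 0; 0 1 0 0; -12/13 0 -5/13 0; 0 0 0 1]
T2·T1 = [-5/13 0 12/13 0; 0 -1 0 0; -12/13 0 -5/13 0; 0 0 0 1]
det M = -1; M⁻¹ = [-5/13 0 -12/13 0; 0 -1 0 0; 12/13 0 -5/13 0; 0 0 0 1]
M⁻¹ · (47/39, -2, -30/13)ᵀ = (5/3, 2, 2)ᵀ

p = (5/3, 2, 2)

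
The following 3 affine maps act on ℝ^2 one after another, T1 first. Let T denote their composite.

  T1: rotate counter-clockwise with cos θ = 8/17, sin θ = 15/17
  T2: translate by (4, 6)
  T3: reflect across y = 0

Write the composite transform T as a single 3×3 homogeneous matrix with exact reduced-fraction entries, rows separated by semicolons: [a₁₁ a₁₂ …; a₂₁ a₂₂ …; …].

T = [8/17 -15/17 4; -15/17 -8/17 -6; 0 0 1]

T1 = [8/17 -15/17 0; 15/17 8/17 0; 0 0 1]
T2·T1 = [8/17 -15/17 4; 15/17 8/17 6; 0 0 1]
T3·…·T1 = [8/17 -15/17 4; -15/17 -8/17 -6; 0 0 1]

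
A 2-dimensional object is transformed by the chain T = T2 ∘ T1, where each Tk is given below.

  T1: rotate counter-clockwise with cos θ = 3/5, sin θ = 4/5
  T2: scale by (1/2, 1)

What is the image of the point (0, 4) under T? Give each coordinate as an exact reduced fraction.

T(p) = (-8/5, 12/5)

T1 rotate counter-clockwise with cos θ = 3/5, sin θ = 4/5: (0, 4) → (-16/5, 12/5)
T2 scale by (1/2, 1): (-16/5, 12/5) → (-8/5, 12/5)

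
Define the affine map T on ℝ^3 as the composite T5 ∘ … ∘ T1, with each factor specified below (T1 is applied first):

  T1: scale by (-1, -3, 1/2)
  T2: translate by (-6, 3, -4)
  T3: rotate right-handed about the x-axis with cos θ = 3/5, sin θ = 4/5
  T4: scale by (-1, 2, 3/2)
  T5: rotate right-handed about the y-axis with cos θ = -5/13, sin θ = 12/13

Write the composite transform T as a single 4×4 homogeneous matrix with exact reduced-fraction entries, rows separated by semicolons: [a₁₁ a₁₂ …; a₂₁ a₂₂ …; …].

T1 = [-1 0 0 0; 0 -3 0 0; 0 0 1/2 0; 0 0 0 1]
T2·T1 = [-1 0 0 -6; 0 -3 0 3; 0 0 1/2 -4; 0 0 0 1]
T3·…·T1 = [-1 0 0 -6; 0 -9/5 -2/5 5; 0 -12/5 3/10 0; 0 0 0 1]
T4·…·T1 = [1 0 0 6; 0 -18/5 -4/5 10; 0 -18/5 9/20 0; 0 0 0 1]
T5·…·T1 = [-5/13 -216/65 27/65 -30/13; 0 -18/5 -4/5 10; -12/13 18/13 -9/52 -72/13; 0 0 0 1]

T = [-5/13 -216/65 27/65 -30/13; 0 -18/5 -4/5 10; -12/13 18/13 -9/52 -72/13; 0 0 0 1]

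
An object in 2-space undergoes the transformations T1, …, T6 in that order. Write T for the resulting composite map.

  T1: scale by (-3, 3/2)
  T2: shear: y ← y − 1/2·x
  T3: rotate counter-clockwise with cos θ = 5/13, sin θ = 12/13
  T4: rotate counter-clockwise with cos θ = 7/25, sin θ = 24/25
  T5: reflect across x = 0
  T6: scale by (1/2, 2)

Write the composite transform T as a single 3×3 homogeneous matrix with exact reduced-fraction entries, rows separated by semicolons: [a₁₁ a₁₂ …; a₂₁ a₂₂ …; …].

T1 = [-3 0 0; 0 3/2 0; 0 0 1]
T2·T1 = [-3 0 0; 3/2 3/2 0; 0 0 1]
T3·…·T1 = [-33/13 -18/13 0; -57/26 15/26 0; 0 0 1]
T4·…·T1 = [453/325 -306/325 0; -1983/650 -759/650 0; 0 0 1]
T5·…·T1 = [-453/325 306/325 0; -1983/650 -759/650 0; 0 0 1]
T6·…·T1 = [-453/650 153/325 0; -1983/325 -759/325 0; 0 0 1]

T = [-453/650 153/325 0; -1983/325 -759/325 0; 0 0 1]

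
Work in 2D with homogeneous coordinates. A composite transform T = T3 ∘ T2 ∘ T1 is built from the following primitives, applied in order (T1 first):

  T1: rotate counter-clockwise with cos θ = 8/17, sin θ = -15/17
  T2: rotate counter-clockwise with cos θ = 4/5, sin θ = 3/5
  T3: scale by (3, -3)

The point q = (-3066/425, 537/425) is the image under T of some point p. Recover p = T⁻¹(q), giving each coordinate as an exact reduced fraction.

p = (-2, -7/5)

T1 = [8/17 15/17 0; -15/17 8/17 0; 0 0 1]
T2·T1 = [77/85 36/85 0; -36/85 77/85 0; 0 0 1]
T3·…·T1 = [231/85 108/85 0; 108/85 -231/85 0; 0 0 1]
det M = -9; M⁻¹ = [77/255 12/85 0; 12/85 -77/255 0; 0 0 1]
M⁻¹ · (-3066/425, 537/425)ᵀ = (-2, -7/5)ᵀ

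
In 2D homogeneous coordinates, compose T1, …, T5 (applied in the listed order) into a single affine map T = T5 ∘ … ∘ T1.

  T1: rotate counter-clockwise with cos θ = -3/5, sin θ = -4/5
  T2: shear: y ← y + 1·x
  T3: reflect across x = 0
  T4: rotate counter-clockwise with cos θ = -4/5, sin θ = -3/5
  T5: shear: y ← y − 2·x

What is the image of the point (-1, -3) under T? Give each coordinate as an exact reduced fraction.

T1 rotate counter-clockwise with cos θ = -3/5, sin θ = -4/5: (-1, -3) → (-9/5, 13/5)
T2 shear: y ← y + 1·x: (-9/5, 13/5) → (-9/5, 4/5)
T3 reflect across x = 0: (-9/5, 4/5) → (9/5, 4/5)
T4 rotate counter-clockwise with cos θ = -4/5, sin θ = -3/5: (9/5, 4/5) → (-24/25, -43/25)
T5 shear: y ← y − 2·x: (-24/25, -43/25) → (-24/25, 1/5)

T(p) = (-24/25, 1/5)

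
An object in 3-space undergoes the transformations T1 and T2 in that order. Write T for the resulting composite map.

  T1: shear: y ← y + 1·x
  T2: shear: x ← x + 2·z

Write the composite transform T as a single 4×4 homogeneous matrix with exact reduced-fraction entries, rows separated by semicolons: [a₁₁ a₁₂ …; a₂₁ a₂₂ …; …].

T = [1 0 2 0; 1 1 0 0; 0 0 1 0; 0 0 0 1]

T1 = [1 0 0 0; 1 1 0 0; 0 0 1 0; 0 0 0 1]
T2·T1 = [1 0 2 0; 1 1 0 0; 0 0 1 0; 0 0 0 1]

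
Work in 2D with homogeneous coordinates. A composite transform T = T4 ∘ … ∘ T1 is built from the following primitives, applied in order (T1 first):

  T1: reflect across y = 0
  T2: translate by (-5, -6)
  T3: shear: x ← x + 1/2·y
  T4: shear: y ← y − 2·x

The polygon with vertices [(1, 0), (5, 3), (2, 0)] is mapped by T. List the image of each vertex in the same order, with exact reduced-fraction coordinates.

image vertices: (-7, 8), (-9/2, 0), (-6, 6)

T1 reflect across y = 0: (1, 0) → (1, 0); (5, 3) → (5, -3); (2, 0) → (2, 0)
T2 translate by (-5, -6): (1, 0) → (-4, -6); (5, -3) → (0, -9); (2, 0) → (-3, -6)
T3 shear: x ← x + 1/2·y: (-4, -6) → (-7, -6); (0, -9) → (-9/2, -9); (-3, -6) → (-6, -6)
T4 shear: y ← y − 2·x: (-7, -6) → (-7, 8); (-9/2, -9) → (-9/2, 0); (-6, -6) → (-6, 6)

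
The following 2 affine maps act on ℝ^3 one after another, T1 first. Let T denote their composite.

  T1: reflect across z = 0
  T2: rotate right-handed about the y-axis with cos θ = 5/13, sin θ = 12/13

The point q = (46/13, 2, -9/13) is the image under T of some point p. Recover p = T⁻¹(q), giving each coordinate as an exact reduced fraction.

p = (2, 2, -3)

T1 = [1 0 0 0; 0 1 0 0; 0 0 -1 0; 0 0 0 1]
T2·T1 = [5/13 0 -12/13 0; 0 1 0 0; -12/13 0 -5/13 0; 0 0 0 1]
det M = -1; M⁻¹ = [5/13 0 -12/13 0; 0 1 0 0; -12/13 0 -5/13 0; 0 0 0 1]
M⁻¹ · (46/13, 2, -9/13)ᵀ = (2, 2, -3)ᵀ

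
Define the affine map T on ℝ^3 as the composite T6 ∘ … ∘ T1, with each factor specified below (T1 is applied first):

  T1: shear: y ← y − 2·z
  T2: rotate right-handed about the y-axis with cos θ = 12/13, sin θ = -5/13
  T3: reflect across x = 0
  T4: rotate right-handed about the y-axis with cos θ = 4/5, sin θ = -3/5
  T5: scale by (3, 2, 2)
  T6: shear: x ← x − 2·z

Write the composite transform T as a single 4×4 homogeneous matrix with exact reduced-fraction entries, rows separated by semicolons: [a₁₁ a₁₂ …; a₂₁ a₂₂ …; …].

T1 = [1 0 0 0; 0 1 -2 0; 0 0 1 0; 0 0 0 1]
T2·T1 = [12/13 0 -5/13 0; 0 1 -2 0; 5/13 0 12/13 0; 0 0 0 1]
T3·…·T1 = [-12/13 0 5/13 0; 0 1 -2 0; 5/13 0 12/13 0; 0 0 0 1]
T4·…·T1 = [-63/65 0 -16/65 0; 0 1 -2 0; -16/65 0 63/65 0; 0 0 0 1]
T5·…·T1 = [-189/65 0 -48/65 0; 0 2 -4 0; -32/65 0 126/65 0; 0 0 0 1]
T6·…·T1 = [-25/13 0 -60/13 0; 0 2 -4 0; -32/65 0 126/65 0; 0 0 0 1]

T = [-25/13 0 -60/13 0; 0 2 -4 0; -32/65 0 126/65 0; 0 0 0 1]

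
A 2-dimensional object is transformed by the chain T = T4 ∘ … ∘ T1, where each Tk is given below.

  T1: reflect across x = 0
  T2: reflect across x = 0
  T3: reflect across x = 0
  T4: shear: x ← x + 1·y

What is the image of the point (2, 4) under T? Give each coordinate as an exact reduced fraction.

T(p) = (2, 4)

T1 reflect across x = 0: (2, 4) → (-2, 4)
T2 reflect across x = 0: (-2, 4) → (2, 4)
T3 reflect across x = 0: (2, 4) → (-2, 4)
T4 shear: x ← x + 1·y: (-2, 4) → (2, 4)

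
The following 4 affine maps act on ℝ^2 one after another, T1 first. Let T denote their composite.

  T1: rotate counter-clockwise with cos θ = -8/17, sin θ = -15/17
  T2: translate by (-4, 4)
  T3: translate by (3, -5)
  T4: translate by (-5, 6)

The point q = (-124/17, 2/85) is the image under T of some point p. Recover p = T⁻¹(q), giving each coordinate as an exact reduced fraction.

T1 = [-8/17 15/17 0; -15/17 -8/17 0; 0 0 1]
T2·T1 = [-8/17 15/17 -4; -15/17 -8/17 4; 0 0 1]
T3·…·T1 = [-8/17 15/17 -1; -15/17 -8/17 -1; 0 0 1]
T4·…·T1 = [-8/17 15/17 -6; -15/17 -8/17 5; 0 0 1]
det M = 1; M⁻¹ = [-8/17 -15/17 27/17; 15/17 -8/17 130/17; 0 0 1]
M⁻¹ · (-124/17, 2/85)ᵀ = (5, 6/5)ᵀ

p = (5, 6/5)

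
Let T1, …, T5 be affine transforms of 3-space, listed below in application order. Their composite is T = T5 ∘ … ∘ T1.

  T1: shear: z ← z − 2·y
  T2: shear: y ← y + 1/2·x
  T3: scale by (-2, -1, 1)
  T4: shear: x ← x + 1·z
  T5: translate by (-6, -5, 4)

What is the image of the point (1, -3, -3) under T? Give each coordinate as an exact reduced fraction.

T(p) = (-5, -5/2, 7)

T1 shear: z ← z − 2·y: (1, -3, -3) → (1, -3, 3)
T2 shear: y ← y + 1/2·x: (1, -3, 3) → (1, -5/2, 3)
T3 scale by (-2, -1, 1): (1, -5/2, 3) → (-2, 5/2, 3)
T4 shear: x ← x + 1·z: (-2, 5/2, 3) → (1, 5/2, 3)
T5 translate by (-6, -5, 4): (1, 5/2, 3) → (-5, -5/2, 7)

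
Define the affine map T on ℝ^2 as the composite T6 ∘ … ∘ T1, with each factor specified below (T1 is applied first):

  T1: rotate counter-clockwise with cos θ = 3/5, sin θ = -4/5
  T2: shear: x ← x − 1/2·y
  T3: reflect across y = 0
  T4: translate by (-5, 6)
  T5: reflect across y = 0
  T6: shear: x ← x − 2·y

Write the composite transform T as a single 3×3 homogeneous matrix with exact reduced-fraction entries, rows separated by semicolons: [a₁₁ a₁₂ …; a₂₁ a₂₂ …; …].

T1 = [3/5 4/5 0; -4/5 3/5 0; 0 0 1]
T2·T1 = [1 1/2 0; -4/5 3/5 0; 0 0 1]
T3·…·T1 = [1 1/2 0; 4/5 -3/5 0; 0 0 1]
T4·…·T1 = [1 1/2 -5; 4/5 -3/5 6; 0 0 1]
T5·…·T1 = [1 1/2 -5; -4/5 3/5 -6; 0 0 1]
T6·…·T1 = [13/5 -7/10 7; -4/5 3/5 -6; 0 0 1]

T = [13/5 -7/10 7; -4/5 3/5 -6; 0 0 1]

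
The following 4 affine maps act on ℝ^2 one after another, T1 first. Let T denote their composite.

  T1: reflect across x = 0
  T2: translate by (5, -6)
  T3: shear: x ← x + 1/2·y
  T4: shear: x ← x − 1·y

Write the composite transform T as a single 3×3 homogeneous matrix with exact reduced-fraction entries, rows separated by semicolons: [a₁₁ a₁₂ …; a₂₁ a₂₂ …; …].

T1 = [-1 0 0; 0 1 0; 0 0 1]
T2·T1 = [-1 0 5; 0 1 -6; 0 0 1]
T3·…·T1 = [-1 1/2 2; 0 1 -6; 0 0 1]
T4·…·T1 = [-1 -1/2 8; 0 1 -6; 0 0 1]

T = [-1 -1/2 8; 0 1 -6; 0 0 1]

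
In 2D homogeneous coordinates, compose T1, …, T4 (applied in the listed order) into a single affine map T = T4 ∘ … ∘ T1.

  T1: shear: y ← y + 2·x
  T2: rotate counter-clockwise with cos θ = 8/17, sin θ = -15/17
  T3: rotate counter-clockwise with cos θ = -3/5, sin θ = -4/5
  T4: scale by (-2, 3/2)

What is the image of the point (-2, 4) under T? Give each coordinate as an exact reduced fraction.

T1 shear: y ← y + 2·x: (-2, 4) → (-2, 0)
T2 rotate counter-clockwise with cos θ = 8/17, sin θ = -15/17: (-2, 0) → (-16/17, 30/17)
T3 rotate counter-clockwise with cos θ = -3/5, sin θ = -4/5: (-16/17, 30/17) → (168/85, -26/85)
T4 scale by (-2, 3/2): (168/85, -26/85) → (-336/85, -39/85)

T(p) = (-336/85, -39/85)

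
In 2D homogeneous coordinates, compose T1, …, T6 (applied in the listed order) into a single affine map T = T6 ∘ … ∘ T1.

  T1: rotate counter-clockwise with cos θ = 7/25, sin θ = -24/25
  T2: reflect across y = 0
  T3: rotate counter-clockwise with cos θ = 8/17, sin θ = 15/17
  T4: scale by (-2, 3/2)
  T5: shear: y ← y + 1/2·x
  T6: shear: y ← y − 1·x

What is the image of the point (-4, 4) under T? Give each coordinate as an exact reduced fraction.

T1 rotate counter-clockwise with cos θ = 7/25, sin θ = -24/25: (-4, 4) → (68/25, 124/25)
T2 reflect across y = 0: (68/25, 124/25) → (68/25, -124/25)
T3 rotate counter-clockwise with cos θ = 8/17, sin θ = 15/17: (68/25, -124/25) → (2404/425, 28/425)
T4 scale by (-2, 3/2): (2404/425, 28/425) → (-4808/425, 42/425)
T5 shear: y ← y + 1/2·x: (-4808/425, 42/425) → (-4808/425, -2362/425)
T6 shear: y ← y − 1·x: (-4808/425, -2362/425) → (-4808/425, 2446/425)

T(p) = (-4808/425, 2446/425)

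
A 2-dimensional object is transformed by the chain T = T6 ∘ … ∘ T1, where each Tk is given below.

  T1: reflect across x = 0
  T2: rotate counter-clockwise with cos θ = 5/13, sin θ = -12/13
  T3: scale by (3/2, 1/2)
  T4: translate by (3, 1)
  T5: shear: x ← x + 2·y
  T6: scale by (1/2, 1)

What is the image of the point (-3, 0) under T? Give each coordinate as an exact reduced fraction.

T1 reflect across x = 0: (-3, 0) → (3, 0)
T2 rotate counter-clockwise with cos θ = 5/13, sin θ = -12/13: (3, 0) → (15/13, -36/13)
T3 scale by (3/2, 1/2): (15/13, -36/13) → (45/26, -18/13)
T4 translate by (3, 1): (45/26, -18/13) → (123/26, -5/13)
T5 shear: x ← x + 2·y: (123/26, -5/13) → (103/26, -5/13)
T6 scale by (1/2, 1): (103/26, -5/13) → (103/52, -5/13)

T(p) = (103/52, -5/13)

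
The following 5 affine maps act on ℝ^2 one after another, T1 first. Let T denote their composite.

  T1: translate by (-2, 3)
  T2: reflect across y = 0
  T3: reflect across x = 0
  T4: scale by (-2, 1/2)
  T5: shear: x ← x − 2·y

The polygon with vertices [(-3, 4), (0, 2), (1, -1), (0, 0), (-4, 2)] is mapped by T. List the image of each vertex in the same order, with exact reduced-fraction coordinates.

T1 translate by (-2, 3): (-3, 4) → (-5, 7); (0, 2) → (-2, 5); (1, -1) → (-1, 2); (0, 0) → (-2, 3); (-4, 2) → (-6, 5)
T2 reflect across y = 0: (-5, 7) → (-5, -7); (-2, 5) → (-2, -5); (-1, 2) → (-1, -2); (-2, 3) → (-2, -3); (-6, 5) → (-6, -5)
T3 reflect across x = 0: (-5, -7) → (5, -7); (-2, -5) → (2, -5); (-1, -2) → (1, -2); (-2, -3) → (2, -3); (-6, -5) → (6, -5)
T4 scale by (-2, 1/2): (5, -7) → (-10, -7/2); (2, -5) → (-4, -5/2); (1, -2) → (-2, -1); (2, -3) → (-4, -3/2); (6, -5) → (-12, -5/2)
T5 shear: x ← x − 2·y: (-10, -7/2) → (-3, -7/2); (-4, -5/2) → (1, -5/2); (-2, -1) → (0, -1); (-4, -3/2) → (-1, -3/2); (-12, -5/2) → (-7, -5/2)

image vertices: (-3, -7/2), (1, -5/2), (0, -1), (-1, -3/2), (-7, -5/2)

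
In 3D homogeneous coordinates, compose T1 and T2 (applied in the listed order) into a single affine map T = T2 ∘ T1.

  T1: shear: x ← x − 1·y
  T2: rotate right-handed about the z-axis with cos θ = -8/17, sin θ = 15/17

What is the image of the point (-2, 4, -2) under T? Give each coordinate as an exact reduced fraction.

T(p) = (-12/17, -122/17, -2)

T1 shear: x ← x − 1·y: (-2, 4, -2) → (-6, 4, -2)
T2 rotate right-handed about the z-axis with cos θ = -8/17, sin θ = 15/17: (-6, 4, -2) → (-12/17, -122/17, -2)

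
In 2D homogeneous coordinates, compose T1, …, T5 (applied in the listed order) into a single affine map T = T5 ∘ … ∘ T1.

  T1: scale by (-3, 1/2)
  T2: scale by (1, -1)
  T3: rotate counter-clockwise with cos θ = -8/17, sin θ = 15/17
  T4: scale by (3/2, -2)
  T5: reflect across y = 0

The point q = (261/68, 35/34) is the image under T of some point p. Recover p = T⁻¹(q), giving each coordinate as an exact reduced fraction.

p = (1/4, 5)

T1 = [-3 0 0; 0 1/2 0; 0 0 1]
T2·T1 = [-3 0 0; 0 -1/2 0; 0 0 1]
T3·…·T1 = [24/17 15/34 0; -45/17 4/17 0; 0 0 1]
T4·…·T1 = [36/17 45/68 0; 90/17 -8/17 0; 0 0 1]
T5·…·T1 = [36/17 45/68 0; -90/17 8/17 0; 0 0 1]
det M = 9/2; M⁻¹ = [16/153 -5/34 0; 20/17 8/17 0; 0 0 1]
M⁻¹ · (261/68, 35/34)ᵀ = (1/4, 5)ᵀ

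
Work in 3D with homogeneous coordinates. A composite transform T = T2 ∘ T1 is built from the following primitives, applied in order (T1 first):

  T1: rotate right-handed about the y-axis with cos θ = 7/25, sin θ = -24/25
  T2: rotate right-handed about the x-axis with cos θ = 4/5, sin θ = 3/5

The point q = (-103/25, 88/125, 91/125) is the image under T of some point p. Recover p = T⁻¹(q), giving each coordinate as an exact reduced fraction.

p = (-1, 1, 4)

T1 = [7/25 0 -24/25 0; 0 1 0 0; 24/25 0 7/25 0; 0 0 0 1]
T2·T1 = [7/25 0 -24/25 0; -72/125 4/5 -21/125 0; 96/125 3/5 28/125 0; 0 0 0 1]
det M = 1; M⁻¹ = [7/25 -72/125 96/125 0; 0 4/5 3/5 0; -24/25 -21/125 28/125 0; 0 0 0 1]
M⁻¹ · (-103/25, 88/125, 91/125)ᵀ = (-1, 1, 4)ᵀ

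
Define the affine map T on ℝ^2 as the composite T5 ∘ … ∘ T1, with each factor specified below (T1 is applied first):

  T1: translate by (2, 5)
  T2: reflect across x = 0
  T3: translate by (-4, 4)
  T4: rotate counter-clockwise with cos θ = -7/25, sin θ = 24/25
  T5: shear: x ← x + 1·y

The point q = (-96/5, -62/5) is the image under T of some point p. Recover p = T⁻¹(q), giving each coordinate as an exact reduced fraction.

p = (4, 1)

T1 = [1 0 2; 0 1 5; 0 0 1]
T2·T1 = [-1 0 -2; 0 1 5; 0 0 1]
T3·…·T1 = [-1 0 -6; 0 1 9; 0 0 1]
T4·…·T1 = [7/25 -24/25 -174/25; -24/25 -7/25 -207/25; 0 0 1]
T5·…·T1 = [-17/25 -31/25 -381/25; -24/25 -7/25 -207/25; 0 0 1]
det M = -1; M⁻¹ = [7/25 -31/25 -6; -24/25 17/25 -9; 0 0 1]
M⁻¹ · (-96/5, -62/5)ᵀ = (4, 1)ᵀ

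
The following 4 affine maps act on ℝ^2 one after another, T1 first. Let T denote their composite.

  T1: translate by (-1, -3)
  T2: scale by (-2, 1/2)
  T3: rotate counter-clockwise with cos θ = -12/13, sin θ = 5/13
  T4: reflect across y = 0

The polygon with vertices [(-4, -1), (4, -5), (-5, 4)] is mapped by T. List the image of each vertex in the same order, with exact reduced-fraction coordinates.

T1 translate by (-1, -3): (-4, -1) → (-5, -4); (4, -5) → (3, -8); (-5, 4) → (-6, 1)
T2 scale by (-2, 1/2): (-5, -4) → (10, -2); (3, -8) → (-6, -4); (-6, 1) → (12, 1/2)
T3 rotate counter-clockwise with cos θ = -12/13, sin θ = 5/13: (10, -2) → (-110/13, 74/13); (-6, -4) → (92/13, 18/13); (12, 1/2) → (-293/26, 54/13)
T4 reflect across y = 0: (-110/13, 74/13) → (-110/13, -74/13); (92/13, 18/13) → (92/13, -18/13); (-293/26, 54/13) → (-293/26, -54/13)

image vertices: (-110/13, -74/13), (92/13, -18/13), (-293/26, -54/13)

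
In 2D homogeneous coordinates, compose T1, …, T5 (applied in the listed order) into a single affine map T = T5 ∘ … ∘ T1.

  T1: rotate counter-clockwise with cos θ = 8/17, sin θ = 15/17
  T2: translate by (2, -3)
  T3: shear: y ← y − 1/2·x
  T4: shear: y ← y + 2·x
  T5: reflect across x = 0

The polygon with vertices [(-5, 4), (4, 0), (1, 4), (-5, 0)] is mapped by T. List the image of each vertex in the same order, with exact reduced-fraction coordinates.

image vertices: (66/17, -193/17), (-66/17, 108/17), (18/17, -31/17), (6/17, -135/17)

T1 rotate counter-clockwise with cos θ = 8/17, sin θ = 15/17: (-5, 4) → (-100/17, -43/17); (4, 0) → (32/17, 60/17); (1, 4) → (-52/17, 47/17); (-5, 0) → (-40/17, -75/17)
T2 translate by (2, -3): (-100/17, -43/17) → (-66/17, -94/17); (32/17, 60/17) → (66/17, 9/17); (-52/17, 47/17) → (-18/17, -4/17); (-40/17, -75/17) → (-6/17, -126/17)
T3 shear: y ← y − 1/2·x: (-66/17, -94/17) → (-66/17, -61/17); (66/17, 9/17) → (66/17, -24/17); (-18/17, -4/17) → (-18/17, 5/17); (-6/17, -126/17) → (-6/17, -123/17)
T4 shear: y ← y + 2·x: (-66/17, -61/17) → (-66/17, -193/17); (66/17, -24/17) → (66/17, 108/17); (-18/17, 5/17) → (-18/17, -31/17); (-6/17, -123/17) → (-6/17, -135/17)
T5 reflect across x = 0: (-66/17, -193/17) → (66/17, -193/17); (66/17, 108/17) → (-66/17, 108/17); (-18/17, -31/17) → (18/17, -31/17); (-6/17, -135/17) → (6/17, -135/17)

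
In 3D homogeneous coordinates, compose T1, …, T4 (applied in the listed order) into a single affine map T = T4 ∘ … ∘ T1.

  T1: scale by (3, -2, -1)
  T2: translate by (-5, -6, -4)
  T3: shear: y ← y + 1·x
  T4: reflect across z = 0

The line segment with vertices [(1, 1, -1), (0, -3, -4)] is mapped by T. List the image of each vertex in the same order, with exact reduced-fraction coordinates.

image vertices: (-2, -10, 3), (-5, -5, 0)

T1 scale by (3, -2, -1): (1, 1, -1) → (3, -2, 1); (0, -3, -4) → (0, 6, 4)
T2 translate by (-5, -6, -4): (3, -2, 1) → (-2, -8, -3); (0, 6, 4) → (-5, 0, 0)
T3 shear: y ← y + 1·x: (-2, -8, -3) → (-2, -10, -3); (-5, 0, 0) → (-5, -5, 0)
T4 reflect across z = 0: (-2, -10, -3) → (-2, -10, 3); (-5, -5, 0) → (-5, -5, 0)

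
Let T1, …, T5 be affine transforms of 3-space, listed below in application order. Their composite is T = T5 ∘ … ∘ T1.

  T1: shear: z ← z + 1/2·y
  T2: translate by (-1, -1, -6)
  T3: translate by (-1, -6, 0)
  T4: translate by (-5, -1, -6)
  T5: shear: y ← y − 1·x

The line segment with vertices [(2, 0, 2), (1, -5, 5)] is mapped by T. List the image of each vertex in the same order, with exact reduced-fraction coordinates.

T1 shear: z ← z + 1/2·y: (2, 0, 2) → (2, 0, 2); (1, -5, 5) → (1, -5, 5/2)
T2 translate by (-1, -1, -6): (2, 0, 2) → (1, -1, -4); (1, -5, 5/2) → (0, -6, -7/2)
T3 translate by (-1, -6, 0): (1, -1, -4) → (0, -7, -4); (0, -6, -7/2) → (-1, -12, -7/2)
T4 translate by (-5, -1, -6): (0, -7, -4) → (-5, -8, -10); (-1, -12, -7/2) → (-6, -13, -19/2)
T5 shear: y ← y − 1·x: (-5, -8, -10) → (-5, -3, -10); (-6, -13, -19/2) → (-6, -7, -19/2)

image vertices: (-5, -3, -10), (-6, -7, -19/2)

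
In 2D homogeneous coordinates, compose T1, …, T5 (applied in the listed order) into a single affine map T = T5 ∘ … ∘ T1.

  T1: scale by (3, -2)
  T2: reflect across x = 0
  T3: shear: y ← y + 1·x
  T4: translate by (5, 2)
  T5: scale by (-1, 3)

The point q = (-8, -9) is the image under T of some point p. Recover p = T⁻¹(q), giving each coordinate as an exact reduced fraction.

p = (-1, 4)

T1 = [3 0 0; 0 -2 0; 0 0 1]
T2·T1 = [-3 0 0; 0 -2 0; 0 0 1]
T3·…·T1 = [-3 0 0; -3 -2 0; 0 0 1]
T4·…·T1 = [-3 0 5; -3 -2 2; 0 0 1]
T5·…·T1 = [3 0 -5; -9 -6 6; 0 0 1]
det M = -18; M⁻¹ = [1/3 0 5/3; -1/2 -1/6 -3/2; 0 0 1]
M⁻¹ · (-8, -9)ᵀ = (-1, 4)ᵀ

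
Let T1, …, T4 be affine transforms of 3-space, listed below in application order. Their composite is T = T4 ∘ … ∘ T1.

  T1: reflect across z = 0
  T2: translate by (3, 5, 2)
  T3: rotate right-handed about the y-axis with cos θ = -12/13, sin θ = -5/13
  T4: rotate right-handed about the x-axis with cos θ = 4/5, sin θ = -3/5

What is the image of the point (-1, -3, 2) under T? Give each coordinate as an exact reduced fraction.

T(p) = (-24/13, 134/65, -38/65)

T1 reflect across z = 0: (-1, -3, 2) → (-1, -3, -2)
T2 translate by (3, 5, 2): (-1, -3, -2) → (2, 2, 0)
T3 rotate right-handed about the y-axis with cos θ = -12/13, sin θ = -5/13: (2, 2, 0) → (-24/13, 2, 10/13)
T4 rotate right-handed about the x-axis with cos θ = 4/5, sin θ = -3/5: (-24/13, 2, 10/13) → (-24/13, 134/65, -38/65)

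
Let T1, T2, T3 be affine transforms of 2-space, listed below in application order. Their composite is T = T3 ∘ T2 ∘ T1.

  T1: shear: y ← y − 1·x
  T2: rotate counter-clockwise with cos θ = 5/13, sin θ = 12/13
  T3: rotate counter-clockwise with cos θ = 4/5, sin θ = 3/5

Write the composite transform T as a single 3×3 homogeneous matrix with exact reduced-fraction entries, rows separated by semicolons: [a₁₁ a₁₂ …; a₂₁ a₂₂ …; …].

T = [47/65 -63/65 0; 79/65 -16/65 0; 0 0 1]

T1 = [1 0 0; -1 1 0; 0 0 1]
T2·T1 = [17/13 -12/13 0; 7/13 5/13 0; 0 0 1]
T3·…·T1 = [47/65 -63/65 0; 79/65 -16/65 0; 0 0 1]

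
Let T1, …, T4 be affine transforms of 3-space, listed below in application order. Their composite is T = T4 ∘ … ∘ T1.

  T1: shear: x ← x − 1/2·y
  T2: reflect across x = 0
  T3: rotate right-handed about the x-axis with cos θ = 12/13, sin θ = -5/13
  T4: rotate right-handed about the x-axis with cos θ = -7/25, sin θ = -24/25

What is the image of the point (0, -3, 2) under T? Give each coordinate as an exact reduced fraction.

T(p) = (-3/2, 86/25, 27/25)

T1 shear: x ← x − 1/2·y: (0, -3, 2) → (3/2, -3, 2)
T2 reflect across x = 0: (3/2, -3, 2) → (-3/2, -3, 2)
T3 rotate right-handed about the x-axis with cos θ = 12/13, sin θ = -5/13: (-3/2, -3, 2) → (-3/2, -2, 3)
T4 rotate right-handed about the x-axis with cos θ = -7/25, sin θ = -24/25: (-3/2, -2, 3) → (-3/2, 86/25, 27/25)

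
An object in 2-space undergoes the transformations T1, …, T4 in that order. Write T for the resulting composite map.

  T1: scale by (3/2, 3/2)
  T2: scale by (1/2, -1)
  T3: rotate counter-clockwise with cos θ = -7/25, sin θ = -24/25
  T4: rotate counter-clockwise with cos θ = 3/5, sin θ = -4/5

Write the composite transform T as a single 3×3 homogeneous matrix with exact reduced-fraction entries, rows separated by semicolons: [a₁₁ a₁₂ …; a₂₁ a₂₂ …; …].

T1 = [3/2 0 0; 0 3/2 0; 0 0 1]
T2·T1 = [3/4 0 0; 0 -3/2 0; 0 0 1]
T3·…·T1 = [-21/100 -36/25 0; -18/25 21/50 0; 0 0 1]
T4·…·T1 = [-351/500 -66/125 0; -33/125 351/250 0; 0 0 1]

T = [-351/500 -66/125 0; -33/125 351/250 0; 0 0 1]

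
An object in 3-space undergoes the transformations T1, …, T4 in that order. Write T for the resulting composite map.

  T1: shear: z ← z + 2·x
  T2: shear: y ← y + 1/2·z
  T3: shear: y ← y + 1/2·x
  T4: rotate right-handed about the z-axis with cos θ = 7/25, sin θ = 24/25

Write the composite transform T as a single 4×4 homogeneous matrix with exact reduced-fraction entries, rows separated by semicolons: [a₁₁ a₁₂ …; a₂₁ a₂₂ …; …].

T = [-29/25 -24/25 -12/25 0; 69/50 7/25 7/50 0; 2 0 1 0; 0 0 0 1]

T1 = [1 0 0 0; 0 1 0 0; 2 0 1 0; 0 0 0 1]
T2·T1 = [1 0 0 0; 1 1 1/2 0; 2 0 1 0; 0 0 0 1]
T3·…·T1 = [1 0 0 0; 3/2 1 1/2 0; 2 0 1 0; 0 0 0 1]
T4·…·T1 = [-29/25 -24/25 -12/25 0; 69/50 7/25 7/50 0; 2 0 1 0; 0 0 0 1]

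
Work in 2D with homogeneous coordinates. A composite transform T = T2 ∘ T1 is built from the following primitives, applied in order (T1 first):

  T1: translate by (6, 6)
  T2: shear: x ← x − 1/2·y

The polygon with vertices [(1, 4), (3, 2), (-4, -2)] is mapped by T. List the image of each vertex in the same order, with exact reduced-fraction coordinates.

T1 translate by (6, 6): (1, 4) → (7, 10); (3, 2) → (9, 8); (-4, -2) → (2, 4)
T2 shear: x ← x − 1/2·y: (7, 10) → (2, 10); (9, 8) → (5, 8); (2, 4) → (0, 4)

image vertices: (2, 10), (5, 8), (0, 4)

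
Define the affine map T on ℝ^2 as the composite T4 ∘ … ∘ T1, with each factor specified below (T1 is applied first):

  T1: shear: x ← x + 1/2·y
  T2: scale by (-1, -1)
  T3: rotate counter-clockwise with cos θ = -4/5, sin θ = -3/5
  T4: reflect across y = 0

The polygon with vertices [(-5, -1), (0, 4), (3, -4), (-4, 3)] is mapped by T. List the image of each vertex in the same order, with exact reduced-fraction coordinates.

image vertices: (-19/5, 41/10), (-4/5, -22/5), (16/5, 13/5), (-19/5, -9/10)

T1 shear: x ← x + 1/2·y: (-5, -1) → (-11/2, -1); (0, 4) → (2, 4); (3, -4) → (1, -4); (-4, 3) → (-5/2, 3)
T2 scale by (-1, -1): (-11/2, -1) → (11/2, 1); (2, 4) → (-2, -4); (1, -4) → (-1, 4); (-5/2, 3) → (5/2, -3)
T3 rotate counter-clockwise with cos θ = -4/5, sin θ = -3/5: (11/2, 1) → (-19/5, -41/10); (-2, -4) → (-4/5, 22/5); (-1, 4) → (16/5, -13/5); (5/2, -3) → (-19/5, 9/10)
T4 reflect across y = 0: (-19/5, -41/10) → (-19/5, 41/10); (-4/5, 22/5) → (-4/5, -22/5); (16/5, -13/5) → (16/5, 13/5); (-19/5, 9/10) → (-19/5, -9/10)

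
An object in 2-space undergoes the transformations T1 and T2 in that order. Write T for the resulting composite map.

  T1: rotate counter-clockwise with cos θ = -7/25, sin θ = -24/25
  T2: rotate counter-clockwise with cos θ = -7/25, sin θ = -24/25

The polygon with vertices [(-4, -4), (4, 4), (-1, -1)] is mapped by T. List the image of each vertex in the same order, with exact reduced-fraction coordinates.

T1 rotate counter-clockwise with cos θ = -7/25, sin θ = -24/25: (-4, -4) → (-68/25, 124/25); (4, 4) → (68/25, -124/25); (-1, -1) → (-17/25, 31/25)
T2 rotate counter-clockwise with cos θ = -7/25, sin θ = -24/25: (-68/25, 124/25) → (3452/625, 764/625); (68/25, -124/25) → (-3452/625, -764/625); (-17/25, 31/25) → (863/625, 191/625)

image vertices: (3452/625, 764/625), (-3452/625, -764/625), (863/625, 191/625)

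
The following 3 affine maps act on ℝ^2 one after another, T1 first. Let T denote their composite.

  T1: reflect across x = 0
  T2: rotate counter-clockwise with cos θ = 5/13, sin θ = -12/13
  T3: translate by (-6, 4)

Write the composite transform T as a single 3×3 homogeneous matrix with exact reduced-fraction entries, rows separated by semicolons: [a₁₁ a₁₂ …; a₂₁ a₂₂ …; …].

T = [-5/13 12/13 -6; 12/13 5/13 4; 0 0 1]

T1 = [-1 0 0; 0 1 0; 0 0 1]
T2·T1 = [-5/13 12/13 0; 12/13 5/13 0; 0 0 1]
T3·…·T1 = [-5/13 12/13 -6; 12/13 5/13 4; 0 0 1]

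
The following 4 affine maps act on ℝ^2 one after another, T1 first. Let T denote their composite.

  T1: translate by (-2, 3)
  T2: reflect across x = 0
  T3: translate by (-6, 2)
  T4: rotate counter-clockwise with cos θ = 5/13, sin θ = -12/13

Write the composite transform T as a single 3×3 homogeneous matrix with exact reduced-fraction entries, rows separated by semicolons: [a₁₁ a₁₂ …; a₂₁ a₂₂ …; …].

T1 = [1 0 -2; 0 1 3; 0 0 1]
T2·T1 = [-1 0 2; 0 1 3; 0 0 1]
T3·…·T1 = [-1 0 -4; 0 1 5; 0 0 1]
T4·…·T1 = [-5/13 12/13 40/13; 12/13 5/13 73/13; 0 0 1]

T = [-5/13 12/13 40/13; 12/13 5/13 73/13; 0 0 1]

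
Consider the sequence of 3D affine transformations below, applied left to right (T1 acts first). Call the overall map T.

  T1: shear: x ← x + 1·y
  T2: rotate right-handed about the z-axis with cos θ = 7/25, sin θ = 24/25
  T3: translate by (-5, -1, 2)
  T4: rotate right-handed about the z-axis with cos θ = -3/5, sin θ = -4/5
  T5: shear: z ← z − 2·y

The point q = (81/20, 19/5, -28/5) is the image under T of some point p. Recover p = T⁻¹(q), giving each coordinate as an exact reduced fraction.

T1 = [1 1 0 0; 0 1 0 0; 0 0 1 0; 0 0 0 1]
T2·T1 = [7/25 -17/25 0 0; 24/25 31/25 0 0; 0 0 1 0; 0 0 0 1]
T3·…·T1 = [7/25 -17/25 0 -5; 24/25 31/25 0 -1; 0 0 1 2; 0 0 0 1]
T4·…·T1 = [3/5 7/5 0 11/5; -4/5 -1/5 0 23/5; 0 0 1 2; 0 0 0 1]
T5·…·T1 = [3/5 7/5 0 11/5; -4/5 -1/5 0 23/5; 8/5 2/5 1 -36/5; 0 0 0 1]
det M = 1; M⁻¹ = [-1/5 -7/5 0 172/25; 4/5 3/5 0 -113/25; 0 2 1 -2; 0 0 0 1]
M⁻¹ · (81/20, 19/5, -28/5)ᵀ = (3/4, 1, 0)ᵀ

p = (3/4, 1, 0)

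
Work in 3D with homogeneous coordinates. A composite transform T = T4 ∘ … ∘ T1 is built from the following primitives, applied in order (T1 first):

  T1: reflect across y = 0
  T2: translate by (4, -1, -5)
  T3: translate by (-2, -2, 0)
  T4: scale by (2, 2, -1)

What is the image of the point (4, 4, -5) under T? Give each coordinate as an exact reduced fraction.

T1 reflect across y = 0: (4, 4, -5) → (4, -4, -5)
T2 translate by (4, -1, -5): (4, -4, -5) → (8, -5, -10)
T3 translate by (-2, -2, 0): (8, -5, -10) → (6, -7, -10)
T4 scale by (2, 2, -1): (6, -7, -10) → (12, -14, 10)

T(p) = (12, -14, 10)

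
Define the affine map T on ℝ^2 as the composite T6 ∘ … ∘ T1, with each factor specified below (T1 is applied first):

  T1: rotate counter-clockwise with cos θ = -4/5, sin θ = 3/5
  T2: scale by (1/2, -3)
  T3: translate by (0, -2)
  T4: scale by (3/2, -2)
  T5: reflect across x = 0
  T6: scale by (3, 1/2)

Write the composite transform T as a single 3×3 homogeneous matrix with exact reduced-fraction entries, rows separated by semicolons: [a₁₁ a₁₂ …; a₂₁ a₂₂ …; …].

T = [9/5 27/20 0; 9/5 -12/5 2; 0 0 1]

T1 = [-4/5 -3/5 0; 3/5 -4/5 0; 0 0 1]
T2·T1 = [-2/5 -3/10 0; -9/5 12/5 0; 0 0 1]
T3·…·T1 = [-2/5 -3/10 0; -9/5 12/5 -2; 0 0 1]
T4·…·T1 = [-3/5 -9/20 0; 18/5 -24/5 4; 0 0 1]
T5·…·T1 = [3/5 9/20 0; 18/5 -24/5 4; 0 0 1]
T6·…·T1 = [9/5 27/20 0; 9/5 -12/5 2; 0 0 1]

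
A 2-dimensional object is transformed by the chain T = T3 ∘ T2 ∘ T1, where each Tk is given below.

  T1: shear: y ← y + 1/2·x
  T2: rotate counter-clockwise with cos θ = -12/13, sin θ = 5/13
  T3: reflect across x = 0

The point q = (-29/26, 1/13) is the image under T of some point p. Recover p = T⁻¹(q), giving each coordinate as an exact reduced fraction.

p = (-1, 0)

T1 = [1 0 0; 1/2 1 0; 0 0 1]
T2·T1 = [-29/26 -5/13 0; -1/13 -12/13 0; 0 0 1]
T3·…·T1 = [29/26 5/13 0; -1/13 -12/13 0; 0 0 1]
det M = -1; M⁻¹ = [12/13 5/13 0; -1/13 -29/26 0; 0 0 1]
M⁻¹ · (-29/26, 1/13)ᵀ = (-1, 0)ᵀ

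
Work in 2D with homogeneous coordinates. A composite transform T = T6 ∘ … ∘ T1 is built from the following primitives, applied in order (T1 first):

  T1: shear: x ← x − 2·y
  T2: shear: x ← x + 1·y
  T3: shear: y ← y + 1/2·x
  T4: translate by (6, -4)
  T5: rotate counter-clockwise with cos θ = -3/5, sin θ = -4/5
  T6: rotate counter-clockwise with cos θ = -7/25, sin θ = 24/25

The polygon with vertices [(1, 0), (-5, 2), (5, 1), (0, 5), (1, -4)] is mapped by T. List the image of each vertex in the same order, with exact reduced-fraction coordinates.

T1 shear: x ← x − 2·y: (1, 0) → (1, 0); (-5, 2) → (-9, 2); (5, 1) → (3, 1); (0, 5) → (-10, 5); (1, -4) → (9, -4)
T2 shear: x ← x + 1·y: (1, 0) → (1, 0); (-9, 2) → (-7, 2); (3, 1) → (4, 1); (-10, 5) → (-5, 5); (9, -4) → (5, -4)
T3 shear: y ← y + 1/2·x: (1, 0) → (1, 1/2); (-7, 2) → (-7, -3/2); (4, 1) → (4, 3); (-5, 5) → (-5, 5/2); (5, -4) → (5, -3/2)
T4 translate by (6, -4): (1, 1/2) → (7, -7/2); (-7, -3/2) → (-1, -11/2); (4, 3) → (10, -1); (-5, 5/2) → (1, -3/2); (5, -3/2) → (11, -11/2)
T5 rotate counter-clockwise with cos θ = -3/5, sin θ = -4/5: (7, -7/2) → (-7, -7/2); (-1, -11/2) → (-19/5, 41/10); (10, -1) → (-34/5, -37/5); (1, -3/2) → (-9/5, 1/10); (11, -11/2) → (-11, -11/2)
T6 rotate counter-clockwise with cos θ = -7/25, sin θ = 24/25: (-7, -7/2) → (133/25, -287/50); (-19/5, 41/10) → (-359/125, -1199/250); (-34/5, -37/5) → (1126/125, -557/125); (-9/5, 1/10) → (51/125, -439/250); (-11, -11/2) → (209/25, -451/50)

image vertices: (133/25, -287/50), (-359/125, -1199/250), (1126/125, -557/125), (51/125, -439/250), (209/25, -451/50)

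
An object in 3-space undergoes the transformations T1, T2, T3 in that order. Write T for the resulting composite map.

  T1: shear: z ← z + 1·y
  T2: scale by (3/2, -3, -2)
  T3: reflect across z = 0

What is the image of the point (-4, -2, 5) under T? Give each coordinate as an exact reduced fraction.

T(p) = (-6, 6, 6)

T1 shear: z ← z + 1·y: (-4, -2, 5) → (-4, -2, 3)
T2 scale by (3/2, -3, -2): (-4, -2, 3) → (-6, 6, -6)
T3 reflect across z = 0: (-6, 6, -6) → (-6, 6, 6)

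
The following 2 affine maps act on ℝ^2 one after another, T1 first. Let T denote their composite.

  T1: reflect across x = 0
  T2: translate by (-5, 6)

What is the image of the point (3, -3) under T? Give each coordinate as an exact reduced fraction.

T1 reflect across x = 0: (3, -3) → (-3, -3)
T2 translate by (-5, 6): (-3, -3) → (-8, 3)

T(p) = (-8, 3)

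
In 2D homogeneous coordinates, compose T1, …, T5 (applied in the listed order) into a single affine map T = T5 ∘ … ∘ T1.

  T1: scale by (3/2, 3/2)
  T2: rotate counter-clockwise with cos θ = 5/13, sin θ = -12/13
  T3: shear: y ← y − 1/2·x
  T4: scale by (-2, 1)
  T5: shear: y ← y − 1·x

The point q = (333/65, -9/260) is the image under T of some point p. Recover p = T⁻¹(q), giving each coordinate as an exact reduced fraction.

T1 = [3/2 0 0; 0 3/2 0; 0 0 1]
T2·T1 = [15/26 18/13 0; -18/13 15/26 0; 0 0 1]
T3·…·T1 = [15/26 18/13 0; -87/52 -3/26 0; 0 0 1]
T4·…·T1 = [-15/13 -36/13 0; -87/52 -3/26 0; 0 0 1]
T5·…·T1 = [-15/13 -36/13 0; -27/52 69/26 0; 0 0 1]
det M = -9/2; M⁻¹ = [-23/39 -8/13 0; -3/26 10/39 0; 0 0 1]
M⁻¹ · (333/65, -9/260)ᵀ = (-3, -3/5)ᵀ

p = (-3, -3/5)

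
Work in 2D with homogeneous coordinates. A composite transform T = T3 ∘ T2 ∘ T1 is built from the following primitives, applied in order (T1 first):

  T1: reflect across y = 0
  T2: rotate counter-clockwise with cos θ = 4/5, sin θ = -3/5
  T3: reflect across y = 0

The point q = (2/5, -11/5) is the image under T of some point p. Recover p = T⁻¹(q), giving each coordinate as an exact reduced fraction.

T1 = [1 0 0; 0 -1 0; 0 0 1]
T2·T1 = [4/5 -3/5 0; -3/5 -4/5 0; 0 0 1]
T3·…·T1 = [4/5 -3/5 0; 3/5 4/5 0; 0 0 1]
det M = 1; M⁻¹ = [4/5 3/5 0; -3/5 4/5 0; 0 0 1]
M⁻¹ · (2/5, -11/5)ᵀ = (-1, -2)ᵀ

p = (-1, -2)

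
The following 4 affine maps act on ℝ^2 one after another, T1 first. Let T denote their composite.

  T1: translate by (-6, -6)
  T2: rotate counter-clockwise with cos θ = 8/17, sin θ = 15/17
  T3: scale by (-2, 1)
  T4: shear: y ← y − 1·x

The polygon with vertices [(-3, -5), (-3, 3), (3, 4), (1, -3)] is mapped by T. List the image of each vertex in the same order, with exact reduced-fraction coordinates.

T1 translate by (-6, -6): (-3, -5) → (-9, -11); (-3, 3) → (-9, -3); (3, 4) → (-3, -2); (1, -3) → (-5, -9)
T2 rotate counter-clockwise with cos θ = 8/17, sin θ = 15/17: (-9, -11) → (93/17, -223/17); (-9, -3) → (-27/17, -159/17); (-3, -2) → (6/17, -61/17); (-5, -9) → (95/17, -147/17)
T3 scale by (-2, 1): (93/17, -223/17) → (-186/17, -223/17); (-27/17, -159/17) → (54/17, -159/17); (6/17, -61/17) → (-12/17, -61/17); (95/17, -147/17) → (-190/17, -147/17)
T4 shear: y ← y − 1·x: (-186/17, -223/17) → (-186/17, -37/17); (54/17, -159/17) → (54/17, -213/17); (-12/17, -61/17) → (-12/17, -49/17); (-190/17, -147/17) → (-190/17, 43/17)

image vertices: (-186/17, -37/17), (54/17, -213/17), (-12/17, -49/17), (-190/17, 43/17)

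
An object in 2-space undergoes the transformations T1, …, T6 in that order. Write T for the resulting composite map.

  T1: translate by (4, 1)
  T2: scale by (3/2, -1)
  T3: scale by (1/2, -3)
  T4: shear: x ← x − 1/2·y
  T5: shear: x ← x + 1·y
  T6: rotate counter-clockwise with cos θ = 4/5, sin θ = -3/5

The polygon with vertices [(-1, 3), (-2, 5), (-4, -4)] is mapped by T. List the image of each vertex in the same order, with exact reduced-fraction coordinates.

image vertices: (69/5, 93/20), (96/5, 81/10), (-9, -9/2)

T1 translate by (4, 1): (-1, 3) → (3, 4); (-2, 5) → (2, 6); (-4, -4) → (0, -3)
T2 scale by (3/2, -1): (3, 4) → (9/2, -4); (2, 6) → (3, -6); (0, -3) → (0, 3)
T3 scale by (1/2, -3): (9/2, -4) → (9/4, 12); (3, -6) → (3/2, 18); (0, 3) → (0, -9)
T4 shear: x ← x − 1/2·y: (9/4, 12) → (-15/4, 12); (3/2, 18) → (-15/2, 18); (0, -9) → (9/2, -9)
T5 shear: x ← x + 1·y: (-15/4, 12) → (33/4, 12); (-15/2, 18) → (21/2, 18); (9/2, -9) → (-9/2, -9)
T6 rotate counter-clockwise with cos θ = 4/5, sin θ = -3/5: (33/4, 12) → (69/5, 93/20); (21/2, 18) → (96/5, 81/10); (-9/2, -9) → (-9, -9/2)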